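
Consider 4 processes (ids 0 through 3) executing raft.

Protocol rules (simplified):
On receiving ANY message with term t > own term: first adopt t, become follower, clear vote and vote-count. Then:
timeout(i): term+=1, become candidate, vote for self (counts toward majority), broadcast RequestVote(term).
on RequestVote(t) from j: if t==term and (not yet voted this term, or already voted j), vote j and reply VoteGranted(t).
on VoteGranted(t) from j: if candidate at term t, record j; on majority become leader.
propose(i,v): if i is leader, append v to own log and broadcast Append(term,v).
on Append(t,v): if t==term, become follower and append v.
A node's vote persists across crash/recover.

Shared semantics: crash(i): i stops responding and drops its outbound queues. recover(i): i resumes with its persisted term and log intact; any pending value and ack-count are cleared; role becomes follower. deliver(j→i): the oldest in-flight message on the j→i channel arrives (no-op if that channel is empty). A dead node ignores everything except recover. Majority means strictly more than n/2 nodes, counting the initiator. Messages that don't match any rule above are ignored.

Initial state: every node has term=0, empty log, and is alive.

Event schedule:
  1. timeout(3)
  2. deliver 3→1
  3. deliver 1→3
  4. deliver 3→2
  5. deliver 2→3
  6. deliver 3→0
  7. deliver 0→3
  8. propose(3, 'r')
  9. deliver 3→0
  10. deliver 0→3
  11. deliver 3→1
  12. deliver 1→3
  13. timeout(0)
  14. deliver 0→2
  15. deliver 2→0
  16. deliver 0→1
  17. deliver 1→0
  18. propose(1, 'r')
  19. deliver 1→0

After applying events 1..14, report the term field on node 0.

e1 timeout(3): 3[cand,t=1,-]
e2 deliver 3→1: 1[foll,t=1,-]
e3 deliver 1→3: ·
e4 deliver 3→2: 2[foll,t=1,-]
e5 deliver 2→3: 3[lead,t=1,-]
e6 deliver 3→0: 0[foll,t=1,-]
e7 deliver 0→3: ·
e8 propose(3,'r'): 3[lead,t=1,r]
e9 deliver 3→0: 0[foll,t=1,r]
e10 deliver 0→3: ·
e11 deliver 3→1: 1[foll,t=1,r]
e12 deliver 1→3: ·
e13 timeout(0): 0[cand,t=2,r]
e14 deliver 0→2: 2[foll,t=2,-]

2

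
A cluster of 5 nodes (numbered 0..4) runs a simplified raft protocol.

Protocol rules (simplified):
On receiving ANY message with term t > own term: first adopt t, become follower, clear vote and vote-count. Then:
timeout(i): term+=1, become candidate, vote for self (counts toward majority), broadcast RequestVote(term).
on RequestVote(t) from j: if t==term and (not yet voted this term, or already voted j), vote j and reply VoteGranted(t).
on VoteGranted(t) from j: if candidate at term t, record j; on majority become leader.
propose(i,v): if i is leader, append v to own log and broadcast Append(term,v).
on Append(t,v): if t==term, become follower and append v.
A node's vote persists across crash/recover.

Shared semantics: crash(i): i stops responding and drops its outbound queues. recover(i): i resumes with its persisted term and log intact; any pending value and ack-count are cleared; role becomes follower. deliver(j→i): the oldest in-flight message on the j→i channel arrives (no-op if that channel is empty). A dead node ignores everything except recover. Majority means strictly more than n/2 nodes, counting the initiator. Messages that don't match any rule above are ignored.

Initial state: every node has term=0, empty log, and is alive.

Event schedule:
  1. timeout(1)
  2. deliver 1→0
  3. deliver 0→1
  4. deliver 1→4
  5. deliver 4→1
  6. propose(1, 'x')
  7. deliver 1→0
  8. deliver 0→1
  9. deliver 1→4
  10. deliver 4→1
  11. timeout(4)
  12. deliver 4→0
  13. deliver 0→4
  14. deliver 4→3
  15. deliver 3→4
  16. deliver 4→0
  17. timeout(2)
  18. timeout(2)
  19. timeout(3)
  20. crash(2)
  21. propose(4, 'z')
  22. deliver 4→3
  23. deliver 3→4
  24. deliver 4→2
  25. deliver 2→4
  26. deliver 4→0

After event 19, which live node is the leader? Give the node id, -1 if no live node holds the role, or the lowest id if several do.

after 1 — timeout(1): n1:cand/t1/[-]
after 2 — deliver 1→0: n0:foll/t1/[-]
after 3 — deliver 0→1: ·
after 4 — deliver 1→4: n4:foll/t1/[-]
after 5 — deliver 4→1: n1:lead/t1/[-]
after 6 — propose(1,'x'): n1:lead/t1/[x]
after 7 — deliver 1→0: n0:foll/t1/[x]
after 8 — deliver 0→1: ·
after 9 — deliver 1→4: n4:foll/t1/[x]
after 10 — deliver 4→1: ·
after 11 — timeout(4): n4:cand/t2/[x]
after 12 — deliver 4→0: n0:foll/t2/[x]
after 13 — deliver 0→4: ·
after 14 — deliver 4→3: n3:foll/t2/[-]
after 15 — deliver 3→4: n4:lead/t2/[x]
after 16 — deliver 4→0: ·
after 17 — timeout(2): n2:cand/t1/[-]
after 18 — timeout(2): n2:cand/t2/[-]
after 19 — timeout(3): n3:cand/t3/[-]

1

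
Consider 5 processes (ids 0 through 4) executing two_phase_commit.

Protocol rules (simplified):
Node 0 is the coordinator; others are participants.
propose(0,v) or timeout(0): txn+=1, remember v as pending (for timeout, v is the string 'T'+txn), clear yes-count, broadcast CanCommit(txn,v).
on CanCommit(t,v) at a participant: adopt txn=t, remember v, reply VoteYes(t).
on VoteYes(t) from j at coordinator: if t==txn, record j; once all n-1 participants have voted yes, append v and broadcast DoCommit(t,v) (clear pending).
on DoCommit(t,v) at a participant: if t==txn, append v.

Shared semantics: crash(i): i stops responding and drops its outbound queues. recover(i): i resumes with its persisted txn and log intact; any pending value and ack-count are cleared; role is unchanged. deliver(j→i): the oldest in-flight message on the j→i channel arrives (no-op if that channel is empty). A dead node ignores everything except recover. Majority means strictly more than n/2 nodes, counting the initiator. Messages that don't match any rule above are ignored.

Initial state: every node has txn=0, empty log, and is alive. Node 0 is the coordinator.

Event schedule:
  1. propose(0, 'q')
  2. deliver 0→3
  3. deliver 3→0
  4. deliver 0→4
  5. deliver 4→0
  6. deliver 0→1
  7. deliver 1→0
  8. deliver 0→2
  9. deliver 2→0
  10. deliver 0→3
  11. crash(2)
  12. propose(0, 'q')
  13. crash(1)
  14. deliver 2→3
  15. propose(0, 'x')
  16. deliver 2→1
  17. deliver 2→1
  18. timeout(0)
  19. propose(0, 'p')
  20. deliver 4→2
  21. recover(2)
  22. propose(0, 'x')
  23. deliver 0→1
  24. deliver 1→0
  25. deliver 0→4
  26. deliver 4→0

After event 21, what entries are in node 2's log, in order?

e1 propose(0,'q'): 0[coor,t=1,-]
e2 deliver 0→3: 3[part,t=1,-]
e3 deliver 3→0: ·
e4 deliver 0→4: 4[part,t=1,-]
e5 deliver 4→0: ·
e6 deliver 0→1: 1[part,t=1,-]
e7 deliver 1→0: ·
e8 deliver 0→2: 2[part,t=1,-]
e9 deliver 2→0: 0[coor,t=1,q]
e10 deliver 0→3: 3[part,t=1,q]
e11 crash(2): 2[✗part,t=1,-]
e12 propose(0,'q'): 0[coor,t=2,q]
e13 crash(1): 1[✗part,t=1,-]
e14 deliver 2→3: ·
e15 propose(0,'x'): 0[coor,t=3,q]
e16 deliver 2→1: ·
e17 deliver 2→1: ·
e18 timeout(0): 0[coor,t=4,q]
e19 propose(0,'p'): 0[coor,t=5,q]
e20 deliver 4→2: ·
e21 recover(2): 2[part,t=1,-]

empty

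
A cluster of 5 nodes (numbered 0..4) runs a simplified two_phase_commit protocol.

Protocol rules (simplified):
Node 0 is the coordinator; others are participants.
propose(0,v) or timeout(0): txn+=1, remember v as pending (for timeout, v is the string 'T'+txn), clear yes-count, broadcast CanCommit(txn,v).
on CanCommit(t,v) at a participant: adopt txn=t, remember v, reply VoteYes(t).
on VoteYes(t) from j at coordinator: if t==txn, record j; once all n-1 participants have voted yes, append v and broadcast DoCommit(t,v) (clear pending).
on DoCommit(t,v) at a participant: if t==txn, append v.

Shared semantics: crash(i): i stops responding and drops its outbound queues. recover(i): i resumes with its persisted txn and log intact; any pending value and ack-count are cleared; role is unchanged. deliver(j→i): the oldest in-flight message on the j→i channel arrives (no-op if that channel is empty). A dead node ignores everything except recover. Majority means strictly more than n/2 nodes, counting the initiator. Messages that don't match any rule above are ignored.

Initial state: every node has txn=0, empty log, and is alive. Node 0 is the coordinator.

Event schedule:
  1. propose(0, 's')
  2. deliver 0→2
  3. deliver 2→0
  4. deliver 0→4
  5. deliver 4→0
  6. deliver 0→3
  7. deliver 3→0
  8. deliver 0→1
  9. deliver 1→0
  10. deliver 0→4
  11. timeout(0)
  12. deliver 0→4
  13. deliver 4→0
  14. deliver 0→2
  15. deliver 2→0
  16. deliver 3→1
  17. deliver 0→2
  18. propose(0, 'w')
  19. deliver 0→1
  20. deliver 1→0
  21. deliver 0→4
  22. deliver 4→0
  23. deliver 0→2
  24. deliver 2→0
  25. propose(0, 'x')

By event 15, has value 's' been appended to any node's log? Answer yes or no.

after 1 — propose(0,'s'): n0:coor/t1/[-]
after 2 — deliver 0→2: n2:part/t1/[-]
after 3 — deliver 2→0: ·
after 4 — deliver 0→4: n4:part/t1/[-]
after 5 — deliver 4→0: ·
after 6 — deliver 0→3: n3:part/t1/[-]
after 7 — deliver 3→0: ·
after 8 — deliver 0→1: n1:part/t1/[-]
after 9 — deliver 1→0: n0:coor/t1/[s]
after 10 — deliver 0→4: n4:part/t1/[s]
after 11 — timeout(0): n0:coor/t2/[s]
after 12 — deliver 0→4: n4:part/t2/[s]
after 13 — deliver 4→0: ·
after 14 — deliver 0→2: n2:part/t1/[s]
after 15 — deliver 2→0: ·

yes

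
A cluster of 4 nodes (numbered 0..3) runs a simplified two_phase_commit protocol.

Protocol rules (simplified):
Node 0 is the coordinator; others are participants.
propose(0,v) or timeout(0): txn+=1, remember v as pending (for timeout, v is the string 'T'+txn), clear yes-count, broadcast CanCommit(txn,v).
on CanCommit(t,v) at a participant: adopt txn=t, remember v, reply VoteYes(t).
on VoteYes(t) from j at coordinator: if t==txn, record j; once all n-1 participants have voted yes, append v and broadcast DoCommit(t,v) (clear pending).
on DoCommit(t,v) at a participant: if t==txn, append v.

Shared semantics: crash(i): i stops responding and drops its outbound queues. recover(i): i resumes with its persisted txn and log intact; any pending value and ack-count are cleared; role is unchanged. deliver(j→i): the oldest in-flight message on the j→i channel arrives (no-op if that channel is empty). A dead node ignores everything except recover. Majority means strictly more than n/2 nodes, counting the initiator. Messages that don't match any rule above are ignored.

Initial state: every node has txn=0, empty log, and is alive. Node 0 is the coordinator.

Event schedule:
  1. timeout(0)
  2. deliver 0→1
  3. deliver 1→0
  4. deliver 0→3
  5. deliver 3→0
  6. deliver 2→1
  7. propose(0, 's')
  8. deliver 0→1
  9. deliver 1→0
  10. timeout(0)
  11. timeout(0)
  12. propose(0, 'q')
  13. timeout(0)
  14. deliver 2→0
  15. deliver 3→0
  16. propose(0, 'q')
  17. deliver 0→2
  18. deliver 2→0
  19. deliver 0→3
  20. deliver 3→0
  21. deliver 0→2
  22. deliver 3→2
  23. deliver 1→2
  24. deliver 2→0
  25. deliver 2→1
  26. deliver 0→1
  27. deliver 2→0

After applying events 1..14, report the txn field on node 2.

0

step 1 timeout(0): 0={coor,t=1,log=-}
step 2 deliver 0→1: 1={part,t=1,log=-}
step 3 deliver 1→0: —
step 4 deliver 0→3: 3={part,t=1,log=-}
step 5 deliver 3→0: —
step 6 deliver 2→1: —
step 7 propose(0,'s'): 0={coor,t=2,log=-}
step 8 deliver 0→1: 1={part,t=2,log=-}
step 9 deliver 1→0: —
step 10 timeout(0): 0={coor,t=3,log=-}
step 11 timeout(0): 0={coor,t=4,log=-}
step 12 propose(0,'q'): 0={coor,t=5,log=-}
step 13 timeout(0): 0={coor,t=6,log=-}
step 14 deliver 2→0: —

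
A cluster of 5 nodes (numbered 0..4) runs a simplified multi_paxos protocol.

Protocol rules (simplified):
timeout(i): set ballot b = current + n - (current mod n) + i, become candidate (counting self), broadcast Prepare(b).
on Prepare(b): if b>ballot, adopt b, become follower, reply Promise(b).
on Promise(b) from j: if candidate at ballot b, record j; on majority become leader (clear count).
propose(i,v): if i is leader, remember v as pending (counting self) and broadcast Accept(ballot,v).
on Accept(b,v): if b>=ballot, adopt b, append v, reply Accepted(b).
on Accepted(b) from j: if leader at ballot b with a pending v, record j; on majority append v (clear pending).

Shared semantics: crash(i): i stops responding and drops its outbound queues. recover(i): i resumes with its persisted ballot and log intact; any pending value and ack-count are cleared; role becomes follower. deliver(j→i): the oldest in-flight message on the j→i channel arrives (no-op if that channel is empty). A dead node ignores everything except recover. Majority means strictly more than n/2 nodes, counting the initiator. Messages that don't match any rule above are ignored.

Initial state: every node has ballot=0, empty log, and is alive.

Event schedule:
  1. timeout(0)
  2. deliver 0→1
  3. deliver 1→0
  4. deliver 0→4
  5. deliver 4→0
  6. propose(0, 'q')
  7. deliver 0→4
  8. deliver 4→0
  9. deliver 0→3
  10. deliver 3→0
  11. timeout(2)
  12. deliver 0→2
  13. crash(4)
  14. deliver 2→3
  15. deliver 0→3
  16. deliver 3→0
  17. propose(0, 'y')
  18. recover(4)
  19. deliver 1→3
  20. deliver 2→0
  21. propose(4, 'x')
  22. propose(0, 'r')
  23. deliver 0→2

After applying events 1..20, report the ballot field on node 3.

[1] timeout(0) → N0(cand b5 [-])
[2] deliver 0→1 → N1(foll b5 [-])
[3] deliver 1→0 → ∅
[4] deliver 0→4 → N4(foll b5 [-])
[5] deliver 4→0 → N0(lead b5 [-])
[6] propose(0,'q') → ∅
[7] deliver 0→4 → N4(foll b5 [q])
[8] deliver 4→0 → ∅
[9] deliver 0→3 → N3(foll b5 [-])
[10] deliver 3→0 → ∅
[11] timeout(2) → N2(cand b7 [-])
[12] deliver 0→2 → ∅
[13] crash(4) → N4(✗foll b5 [q])
[14] deliver 2→3 → N3(foll b7 [-])
[15] deliver 0→3 → ∅
[16] deliver 3→0 → ∅
[17] propose(0,'y') → ∅
[18] recover(4) → N4(foll b5 [q])
[19] deliver 1→3 → ∅
[20] deliver 2→0 → N0(foll b7 [-])

7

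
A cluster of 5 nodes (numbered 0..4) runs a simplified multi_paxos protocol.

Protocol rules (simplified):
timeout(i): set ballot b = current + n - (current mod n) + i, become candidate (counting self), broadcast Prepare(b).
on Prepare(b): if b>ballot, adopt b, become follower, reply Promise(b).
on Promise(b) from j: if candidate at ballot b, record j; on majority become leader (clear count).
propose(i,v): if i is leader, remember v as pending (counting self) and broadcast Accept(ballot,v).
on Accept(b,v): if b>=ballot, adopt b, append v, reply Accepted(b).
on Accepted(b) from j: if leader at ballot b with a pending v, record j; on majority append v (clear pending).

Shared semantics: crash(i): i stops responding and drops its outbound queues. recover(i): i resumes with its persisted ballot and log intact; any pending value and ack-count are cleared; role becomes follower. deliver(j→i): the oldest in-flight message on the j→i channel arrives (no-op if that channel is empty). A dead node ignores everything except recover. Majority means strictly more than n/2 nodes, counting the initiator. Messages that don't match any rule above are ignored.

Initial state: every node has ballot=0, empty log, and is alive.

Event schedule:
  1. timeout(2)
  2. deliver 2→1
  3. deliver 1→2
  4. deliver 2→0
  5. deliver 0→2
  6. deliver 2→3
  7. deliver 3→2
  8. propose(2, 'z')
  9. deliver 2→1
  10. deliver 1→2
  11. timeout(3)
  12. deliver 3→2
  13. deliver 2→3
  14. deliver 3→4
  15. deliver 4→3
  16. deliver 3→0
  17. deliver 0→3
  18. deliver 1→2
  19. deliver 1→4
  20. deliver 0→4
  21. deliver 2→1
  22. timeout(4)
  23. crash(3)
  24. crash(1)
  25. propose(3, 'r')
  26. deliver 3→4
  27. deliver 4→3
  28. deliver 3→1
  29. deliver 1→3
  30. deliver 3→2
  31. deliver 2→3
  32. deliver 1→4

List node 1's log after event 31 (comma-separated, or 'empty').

1. timeout(2):  <2:cand b7 ->
2. deliver 2→1:  <1:foll b7 ->
3. deliver 1→2:  nop
4. deliver 2→0:  <0:foll b7 ->
5. deliver 0→2:  <2:lead b7 ->
6. deliver 2→3:  <3:foll b7 ->
7. deliver 3→2:  nop
8. propose(2,'z'):  nop
9. deliver 2→1:  <1:foll b7 z>
10. deliver 1→2:  nop
11. timeout(3):  <3:cand b13 ->
12. deliver 3→2:  <2:foll b13 ->
13. deliver 2→3:  nop
14. deliver 3→4:  <4:foll b13 ->
15. deliver 4→3:  nop
16. deliver 3→0:  <0:foll b13 ->
17. deliver 0→3:  <3:lead b13 ->
18. deliver 1→2:  nop
19. deliver 1→4:  nop
20. deliver 0→4:  nop
21. deliver 2→1:  nop
22. timeout(4):  <4:cand b19 ->
23. crash(3):  <3:✗lead b13 ->
24. crash(1):  <1:✗foll b7 z>
25. propose(3,'r'):  nop
26. deliver 3→4:  nop
27. deliver 4→3:  nop
28. deliver 3→1:  nop
29. deliver 1→3:  nop
30. deliver 3→2:  nop
31. deliver 2→3:  nop

z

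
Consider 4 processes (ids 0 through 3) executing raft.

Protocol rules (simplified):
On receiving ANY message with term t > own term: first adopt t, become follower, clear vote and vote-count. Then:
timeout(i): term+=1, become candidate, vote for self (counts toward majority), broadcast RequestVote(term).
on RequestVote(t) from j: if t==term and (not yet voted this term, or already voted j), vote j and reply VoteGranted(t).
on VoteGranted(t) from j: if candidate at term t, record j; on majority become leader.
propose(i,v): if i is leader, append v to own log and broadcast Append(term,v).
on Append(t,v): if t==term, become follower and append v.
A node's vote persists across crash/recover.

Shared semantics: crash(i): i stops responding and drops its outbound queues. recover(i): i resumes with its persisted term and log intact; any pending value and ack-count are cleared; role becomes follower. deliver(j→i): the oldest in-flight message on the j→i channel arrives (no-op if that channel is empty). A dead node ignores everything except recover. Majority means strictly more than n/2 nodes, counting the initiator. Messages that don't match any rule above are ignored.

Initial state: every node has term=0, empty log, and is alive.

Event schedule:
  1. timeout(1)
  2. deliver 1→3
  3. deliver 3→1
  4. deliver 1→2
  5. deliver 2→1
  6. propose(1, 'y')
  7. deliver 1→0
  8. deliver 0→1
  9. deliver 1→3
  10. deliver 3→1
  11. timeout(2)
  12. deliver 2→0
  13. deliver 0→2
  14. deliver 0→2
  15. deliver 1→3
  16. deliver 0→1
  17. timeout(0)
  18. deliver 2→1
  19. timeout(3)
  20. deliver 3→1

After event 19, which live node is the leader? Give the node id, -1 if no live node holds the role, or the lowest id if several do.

1. timeout(1):  <1:cand t1 ->
2. deliver 1→3:  <3:foll t1 ->
3. deliver 3→1:  nop
4. deliver 1→2:  <2:foll t1 ->
5. deliver 2→1:  <1:lead t1 ->
6. propose(1,'y'):  <1:lead t1 y>
7. deliver 1→0:  <0:foll t1 ->
8. deliver 0→1:  nop
9. deliver 1→3:  <3:foll t1 y>
10. deliver 3→1:  nop
11. timeout(2):  <2:cand t2 ->
12. deliver 2→0:  <0:foll t2 ->
13. deliver 0→2:  nop
14. deliver 0→2:  nop
15. deliver 1→3:  nop
16. deliver 0→1:  nop
17. timeout(0):  <0:cand t3 ->
18. deliver 2→1:  <1:foll t2 y>
19. timeout(3):  <3:cand t2 y>

-1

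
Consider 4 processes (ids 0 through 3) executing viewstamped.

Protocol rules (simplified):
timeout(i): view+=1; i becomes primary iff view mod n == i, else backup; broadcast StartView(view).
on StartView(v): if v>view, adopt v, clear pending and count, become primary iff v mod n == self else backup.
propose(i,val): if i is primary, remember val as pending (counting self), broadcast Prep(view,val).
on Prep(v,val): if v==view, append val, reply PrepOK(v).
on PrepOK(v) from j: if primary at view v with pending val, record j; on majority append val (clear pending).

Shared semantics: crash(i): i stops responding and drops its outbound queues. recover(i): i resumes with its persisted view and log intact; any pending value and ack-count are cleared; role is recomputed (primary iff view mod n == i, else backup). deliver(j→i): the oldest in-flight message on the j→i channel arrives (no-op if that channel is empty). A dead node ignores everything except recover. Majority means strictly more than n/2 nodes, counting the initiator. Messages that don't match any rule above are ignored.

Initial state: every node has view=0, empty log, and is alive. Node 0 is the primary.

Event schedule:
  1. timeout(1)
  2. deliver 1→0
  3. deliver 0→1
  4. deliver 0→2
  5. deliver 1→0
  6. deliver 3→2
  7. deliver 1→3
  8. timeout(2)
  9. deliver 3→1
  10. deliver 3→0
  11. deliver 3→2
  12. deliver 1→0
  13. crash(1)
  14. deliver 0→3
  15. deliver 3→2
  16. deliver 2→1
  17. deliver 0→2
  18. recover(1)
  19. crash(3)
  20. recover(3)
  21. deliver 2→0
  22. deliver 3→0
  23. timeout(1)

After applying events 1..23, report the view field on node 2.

1

after 1 — timeout(1): n1:prim/v1/[-]
after 2 — deliver 1→0: n0:back/v1/[-]
after 3 — deliver 0→1: ·
after 4 — deliver 0→2: ·
after 5 — deliver 1→0: ·
after 6 — deliver 3→2: ·
after 7 — deliver 1→3: n3:back/v1/[-]
after 8 — timeout(2): n2:back/v1/[-]
after 9 — deliver 3→1: ·
after 10 — deliver 3→0: ·
after 11 — deliver 3→2: ·
after 12 — deliver 1→0: ·
after 13 — crash(1): n1:✗prim/v1/[-]
after 14 — deliver 0→3: ·
after 15 — deliver 3→2: ·
after 16 — deliver 2→1: ·
after 17 — deliver 0→2: ·
after 18 — recover(1): n1:prim/v1/[-]
after 19 — crash(3): n3:✗back/v1/[-]
after 20 — recover(3): n3:back/v1/[-]
after 21 — deliver 2→0: ·
after 22 — deliver 3→0: ·
after 23 — timeout(1): n1:back/v2/[-]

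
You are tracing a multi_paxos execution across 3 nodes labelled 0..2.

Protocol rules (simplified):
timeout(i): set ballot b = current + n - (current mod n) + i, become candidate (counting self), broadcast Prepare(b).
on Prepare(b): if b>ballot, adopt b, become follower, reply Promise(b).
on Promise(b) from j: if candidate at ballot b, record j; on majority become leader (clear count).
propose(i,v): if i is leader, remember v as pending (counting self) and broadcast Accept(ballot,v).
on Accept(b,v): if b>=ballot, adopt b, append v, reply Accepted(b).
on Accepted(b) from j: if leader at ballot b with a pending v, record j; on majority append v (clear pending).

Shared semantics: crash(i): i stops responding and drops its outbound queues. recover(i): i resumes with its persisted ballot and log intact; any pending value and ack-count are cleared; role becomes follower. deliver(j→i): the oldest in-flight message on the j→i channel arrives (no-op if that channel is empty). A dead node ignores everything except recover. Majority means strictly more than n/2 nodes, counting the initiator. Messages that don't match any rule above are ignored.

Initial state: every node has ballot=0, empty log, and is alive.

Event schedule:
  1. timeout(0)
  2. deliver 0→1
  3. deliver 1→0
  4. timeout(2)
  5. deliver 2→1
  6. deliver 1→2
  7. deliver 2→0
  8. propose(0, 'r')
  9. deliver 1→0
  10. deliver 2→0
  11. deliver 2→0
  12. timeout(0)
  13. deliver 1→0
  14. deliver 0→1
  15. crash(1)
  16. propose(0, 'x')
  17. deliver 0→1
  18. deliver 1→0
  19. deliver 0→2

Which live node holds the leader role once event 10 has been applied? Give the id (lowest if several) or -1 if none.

2

step 1 timeout(0): 0={cand,b=3,log=-}
step 2 deliver 0→1: 1={foll,b=3,log=-}
step 3 deliver 1→0: 0={lead,b=3,log=-}
step 4 timeout(2): 2={cand,b=5,log=-}
step 5 deliver 2→1: 1={foll,b=5,log=-}
step 6 deliver 1→2: 2={lead,b=5,log=-}
step 7 deliver 2→0: 0={foll,b=5,log=-}
step 8 propose(0,'r'): —
step 9 deliver 1→0: —
step 10 deliver 2→0: —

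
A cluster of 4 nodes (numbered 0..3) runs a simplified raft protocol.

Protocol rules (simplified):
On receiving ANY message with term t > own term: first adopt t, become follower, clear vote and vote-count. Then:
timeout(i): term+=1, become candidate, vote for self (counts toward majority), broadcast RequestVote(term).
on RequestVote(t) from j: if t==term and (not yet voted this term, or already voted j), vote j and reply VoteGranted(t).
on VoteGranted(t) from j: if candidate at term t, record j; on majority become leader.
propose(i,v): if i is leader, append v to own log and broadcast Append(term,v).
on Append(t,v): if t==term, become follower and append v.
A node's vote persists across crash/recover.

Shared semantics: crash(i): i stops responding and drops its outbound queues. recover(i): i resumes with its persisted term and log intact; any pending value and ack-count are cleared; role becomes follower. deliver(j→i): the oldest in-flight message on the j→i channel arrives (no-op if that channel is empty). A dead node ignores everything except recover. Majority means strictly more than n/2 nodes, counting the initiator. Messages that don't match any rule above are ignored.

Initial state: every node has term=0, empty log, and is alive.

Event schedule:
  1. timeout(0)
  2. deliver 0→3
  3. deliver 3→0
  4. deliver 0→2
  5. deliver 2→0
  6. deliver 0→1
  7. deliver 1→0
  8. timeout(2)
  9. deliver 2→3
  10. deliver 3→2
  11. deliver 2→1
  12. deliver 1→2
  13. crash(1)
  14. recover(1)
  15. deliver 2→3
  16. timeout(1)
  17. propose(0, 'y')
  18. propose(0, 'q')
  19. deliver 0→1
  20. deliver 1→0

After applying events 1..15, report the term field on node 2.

[1] timeout(0) → N0(cand t1 [-])
[2] deliver 0→3 → N3(foll t1 [-])
[3] deliver 3→0 → ∅
[4] deliver 0→2 → N2(foll t1 [-])
[5] deliver 2→0 → N0(lead t1 [-])
[6] deliver 0→1 → N1(foll t1 [-])
[7] deliver 1→0 → ∅
[8] timeout(2) → N2(cand t2 [-])
[9] deliver 2→3 → N3(foll t2 [-])
[10] deliver 3→2 → ∅
[11] deliver 2→1 → N1(foll t2 [-])
[12] deliver 1→2 → N2(lead t2 [-])
[13] crash(1) → N1(✗foll t2 [-])
[14] recover(1) → N1(foll t2 [-])
[15] deliver 2→3 → ∅

2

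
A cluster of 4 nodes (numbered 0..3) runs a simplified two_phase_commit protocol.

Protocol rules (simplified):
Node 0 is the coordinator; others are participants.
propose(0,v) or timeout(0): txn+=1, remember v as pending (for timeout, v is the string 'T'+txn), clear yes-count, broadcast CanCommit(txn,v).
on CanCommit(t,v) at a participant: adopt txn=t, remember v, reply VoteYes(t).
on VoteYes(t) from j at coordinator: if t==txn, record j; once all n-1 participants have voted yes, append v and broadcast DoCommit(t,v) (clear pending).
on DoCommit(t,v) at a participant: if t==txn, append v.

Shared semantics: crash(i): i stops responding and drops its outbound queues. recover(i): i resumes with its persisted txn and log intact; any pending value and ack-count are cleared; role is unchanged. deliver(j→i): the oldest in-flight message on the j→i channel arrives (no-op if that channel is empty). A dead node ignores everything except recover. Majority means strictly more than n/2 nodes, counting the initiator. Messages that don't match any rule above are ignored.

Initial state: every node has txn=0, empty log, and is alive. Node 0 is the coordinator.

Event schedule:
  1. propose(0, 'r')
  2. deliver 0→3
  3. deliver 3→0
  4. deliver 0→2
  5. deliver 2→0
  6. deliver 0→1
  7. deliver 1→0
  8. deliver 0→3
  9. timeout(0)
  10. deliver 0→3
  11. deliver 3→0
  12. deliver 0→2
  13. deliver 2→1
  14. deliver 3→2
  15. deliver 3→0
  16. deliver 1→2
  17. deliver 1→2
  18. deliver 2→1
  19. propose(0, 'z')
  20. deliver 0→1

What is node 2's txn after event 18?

1

1. propose(0,'r'):  <0:coor t1 ->
2. deliver 0→3:  <3:part t1 ->
3. deliver 3→0:  nop
4. deliver 0→2:  <2:part t1 ->
5. deliver 2→0:  nop
6. deliver 0→1:  <1:part t1 ->
7. deliver 1→0:  <0:coor t1 r>
8. deliver 0→3:  <3:part t1 r>
9. timeout(0):  <0:coor t2 r>
10. deliver 0→3:  <3:part t2 r>
11. deliver 3→0:  nop
12. deliver 0→2:  <2:part t1 r>
13. deliver 2→1:  nop
14. deliver 3→2:  nop
15. deliver 3→0:  nop
16. deliver 1→2:  nop
17. deliver 1→2:  nop
18. deliver 2→1:  nop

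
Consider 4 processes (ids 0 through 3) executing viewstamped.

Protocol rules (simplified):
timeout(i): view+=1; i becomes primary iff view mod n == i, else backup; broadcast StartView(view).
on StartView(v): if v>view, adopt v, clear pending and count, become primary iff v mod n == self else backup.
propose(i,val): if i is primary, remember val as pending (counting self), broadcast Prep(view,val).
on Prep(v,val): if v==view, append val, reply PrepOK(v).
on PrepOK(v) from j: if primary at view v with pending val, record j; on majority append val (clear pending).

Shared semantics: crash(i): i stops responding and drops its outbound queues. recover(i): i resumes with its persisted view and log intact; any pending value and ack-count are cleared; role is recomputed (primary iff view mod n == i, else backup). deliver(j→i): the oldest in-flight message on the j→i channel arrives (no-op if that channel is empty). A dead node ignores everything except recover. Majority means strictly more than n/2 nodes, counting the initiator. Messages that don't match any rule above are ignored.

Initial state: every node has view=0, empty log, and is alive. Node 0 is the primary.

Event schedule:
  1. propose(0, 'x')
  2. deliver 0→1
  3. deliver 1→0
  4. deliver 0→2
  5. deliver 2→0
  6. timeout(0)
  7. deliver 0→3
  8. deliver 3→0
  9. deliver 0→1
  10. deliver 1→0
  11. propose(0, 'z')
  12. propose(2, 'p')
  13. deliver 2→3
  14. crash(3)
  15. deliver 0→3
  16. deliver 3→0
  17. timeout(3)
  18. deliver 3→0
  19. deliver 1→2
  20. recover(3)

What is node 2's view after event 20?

1. propose(0,'x'):  nop
2. deliver 0→1:  <1:back v0 x>
3. deliver 1→0:  nop
4. deliver 0→2:  <2:back v0 x>
5. deliver 2→0:  <0:prim v0 x>
6. timeout(0):  <0:back v1 x>
7. deliver 0→3:  <3:back v0 x>
8. deliver 3→0:  nop
9. deliver 0→1:  <1:prim v1 x>
10. deliver 1→0:  nop
11. propose(0,'z'):  nop
12. propose(2,'p'):  nop
13. deliver 2→3:  nop
14. crash(3):  <3:✗back v0 x>
15. deliver 0→3:  nop
16. deliver 3→0:  nop
17. timeout(3):  nop
18. deliver 3→0:  nop
19. deliver 1→2:  nop
20. recover(3):  <3:back v0 x>

0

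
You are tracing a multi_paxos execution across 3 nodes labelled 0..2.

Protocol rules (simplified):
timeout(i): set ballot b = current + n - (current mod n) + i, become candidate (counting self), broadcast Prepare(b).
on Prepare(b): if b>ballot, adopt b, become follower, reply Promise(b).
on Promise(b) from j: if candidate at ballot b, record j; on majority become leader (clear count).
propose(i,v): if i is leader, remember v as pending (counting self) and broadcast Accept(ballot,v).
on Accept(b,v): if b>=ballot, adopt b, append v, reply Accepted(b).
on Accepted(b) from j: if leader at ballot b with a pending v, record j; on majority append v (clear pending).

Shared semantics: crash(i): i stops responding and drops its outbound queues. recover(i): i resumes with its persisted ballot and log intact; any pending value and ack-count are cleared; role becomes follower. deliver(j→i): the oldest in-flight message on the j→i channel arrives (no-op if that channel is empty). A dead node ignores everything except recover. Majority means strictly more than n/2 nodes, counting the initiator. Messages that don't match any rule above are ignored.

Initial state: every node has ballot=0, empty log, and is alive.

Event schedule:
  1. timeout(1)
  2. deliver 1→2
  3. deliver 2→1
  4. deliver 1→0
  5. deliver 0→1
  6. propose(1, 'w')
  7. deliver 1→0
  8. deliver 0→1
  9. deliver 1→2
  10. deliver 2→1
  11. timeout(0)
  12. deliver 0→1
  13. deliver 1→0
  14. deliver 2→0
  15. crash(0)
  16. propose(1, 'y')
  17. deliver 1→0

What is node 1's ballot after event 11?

4

step 1 timeout(1): 1={cand,b=4,log=-}
step 2 deliver 1→2: 2={foll,b=4,log=-}
step 3 deliver 2→1: 1={lead,b=4,log=-}
step 4 deliver 1→0: 0={foll,b=4,log=-}
step 5 deliver 0→1: —
step 6 propose(1,'w'): —
step 7 deliver 1→0: 0={foll,b=4,log=w}
step 8 deliver 0→1: 1={lead,b=4,log=w}
step 9 deliver 1→2: 2={foll,b=4,log=w}
step 10 deliver 2→1: —
step 11 timeout(0): 0={cand,b=6,log=w}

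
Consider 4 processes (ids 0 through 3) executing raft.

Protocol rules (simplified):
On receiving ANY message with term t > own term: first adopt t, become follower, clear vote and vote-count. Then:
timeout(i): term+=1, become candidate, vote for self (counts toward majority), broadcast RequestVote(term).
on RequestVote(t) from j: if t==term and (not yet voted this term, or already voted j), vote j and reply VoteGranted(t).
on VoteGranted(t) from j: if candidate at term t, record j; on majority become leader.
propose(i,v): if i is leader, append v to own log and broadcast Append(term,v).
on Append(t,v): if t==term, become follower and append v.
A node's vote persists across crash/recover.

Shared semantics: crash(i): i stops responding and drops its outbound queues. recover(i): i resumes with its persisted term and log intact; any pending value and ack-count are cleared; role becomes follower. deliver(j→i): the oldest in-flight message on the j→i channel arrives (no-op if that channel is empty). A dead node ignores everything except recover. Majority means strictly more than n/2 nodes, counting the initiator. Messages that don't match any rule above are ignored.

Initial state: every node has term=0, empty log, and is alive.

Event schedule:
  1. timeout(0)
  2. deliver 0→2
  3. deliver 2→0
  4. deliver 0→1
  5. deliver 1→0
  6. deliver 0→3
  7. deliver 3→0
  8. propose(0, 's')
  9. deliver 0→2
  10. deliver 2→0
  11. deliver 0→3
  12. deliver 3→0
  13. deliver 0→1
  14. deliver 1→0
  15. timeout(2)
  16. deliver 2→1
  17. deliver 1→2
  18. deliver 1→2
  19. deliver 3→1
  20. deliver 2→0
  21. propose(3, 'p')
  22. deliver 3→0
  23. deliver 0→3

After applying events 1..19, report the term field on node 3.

1

[1] timeout(0) → N0(cand t1 [-])
[2] deliver 0→2 → N2(foll t1 [-])
[3] deliver 2→0 → ∅
[4] deliver 0→1 → N1(foll t1 [-])
[5] deliver 1→0 → N0(lead t1 [-])
[6] deliver 0→3 → N3(foll t1 [-])
[7] deliver 3→0 → ∅
[8] propose(0,'s') → N0(lead t1 [s])
[9] deliver 0→2 → N2(foll t1 [s])
[10] deliver 2→0 → ∅
[11] deliver 0→3 → N3(foll t1 [s])
[12] deliver 3→0 → ∅
[13] deliver 0→1 → N1(foll t1 [s])
[14] deliver 1→0 → ∅
[15] timeout(2) → N2(cand t2 [s])
[16] deliver 2→1 → N1(foll t2 [s])
[17] deliver 1→2 → ∅
[18] deliver 1→2 → ∅
[19] deliver 3→1 → ∅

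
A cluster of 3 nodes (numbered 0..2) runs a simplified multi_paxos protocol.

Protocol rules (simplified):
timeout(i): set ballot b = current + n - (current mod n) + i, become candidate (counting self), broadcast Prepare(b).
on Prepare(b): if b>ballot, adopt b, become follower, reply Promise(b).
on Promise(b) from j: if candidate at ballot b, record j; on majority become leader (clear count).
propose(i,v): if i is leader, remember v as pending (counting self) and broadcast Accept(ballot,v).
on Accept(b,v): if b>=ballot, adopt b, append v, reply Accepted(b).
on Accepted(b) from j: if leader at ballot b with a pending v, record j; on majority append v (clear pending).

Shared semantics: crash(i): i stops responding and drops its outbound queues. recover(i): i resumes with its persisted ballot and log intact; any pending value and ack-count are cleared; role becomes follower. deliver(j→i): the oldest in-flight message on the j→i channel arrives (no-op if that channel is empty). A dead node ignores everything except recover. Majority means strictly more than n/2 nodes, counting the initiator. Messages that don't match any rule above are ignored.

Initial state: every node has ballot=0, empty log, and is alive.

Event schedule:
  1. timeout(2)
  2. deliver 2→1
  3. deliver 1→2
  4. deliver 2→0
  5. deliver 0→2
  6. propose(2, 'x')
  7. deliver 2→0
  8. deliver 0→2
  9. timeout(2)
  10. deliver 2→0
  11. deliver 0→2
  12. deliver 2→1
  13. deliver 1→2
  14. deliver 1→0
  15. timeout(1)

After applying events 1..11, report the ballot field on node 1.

5

1. timeout(2):  <2:cand b5 ->
2. deliver 2→1:  <1:foll b5 ->
3. deliver 1→2:  <2:lead b5 ->
4. deliver 2→0:  <0:foll b5 ->
5. deliver 0→2:  nop
6. propose(2,'x'):  nop
7. deliver 2→0:  <0:foll b5 x>
8. deliver 0→2:  <2:lead b5 x>
9. timeout(2):  <2:cand b8 x>
10. deliver 2→0:  <0:foll b8 x>
11. deliver 0→2:  <2:lead b8 x>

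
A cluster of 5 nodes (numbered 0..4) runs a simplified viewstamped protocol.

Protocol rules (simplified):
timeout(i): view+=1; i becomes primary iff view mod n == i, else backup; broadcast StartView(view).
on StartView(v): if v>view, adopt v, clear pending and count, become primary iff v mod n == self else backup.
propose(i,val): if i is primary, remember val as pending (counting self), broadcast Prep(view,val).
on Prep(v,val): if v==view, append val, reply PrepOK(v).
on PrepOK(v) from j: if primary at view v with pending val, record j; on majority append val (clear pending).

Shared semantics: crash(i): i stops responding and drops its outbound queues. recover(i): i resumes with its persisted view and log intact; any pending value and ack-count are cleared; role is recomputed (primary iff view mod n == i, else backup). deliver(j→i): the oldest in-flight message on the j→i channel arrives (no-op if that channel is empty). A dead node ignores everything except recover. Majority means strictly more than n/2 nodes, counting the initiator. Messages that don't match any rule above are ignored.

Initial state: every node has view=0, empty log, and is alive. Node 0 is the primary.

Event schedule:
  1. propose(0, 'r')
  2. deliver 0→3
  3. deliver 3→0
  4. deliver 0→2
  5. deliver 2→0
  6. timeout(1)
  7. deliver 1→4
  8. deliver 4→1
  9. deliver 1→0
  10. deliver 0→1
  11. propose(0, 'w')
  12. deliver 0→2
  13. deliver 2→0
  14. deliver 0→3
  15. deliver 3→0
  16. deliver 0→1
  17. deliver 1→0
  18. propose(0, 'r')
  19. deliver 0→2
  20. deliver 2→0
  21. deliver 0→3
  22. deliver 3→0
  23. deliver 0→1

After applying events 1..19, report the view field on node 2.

0

1. propose(0,'r'):  nop
2. deliver 0→3:  <3:back v0 r>
3. deliver 3→0:  nop
4. deliver 0→2:  <2:back v0 r>
5. deliver 2→0:  <0:prim v0 r>
6. timeout(1):  <1:prim v1 ->
7. deliver 1→4:  <4:back v1 ->
8. deliver 4→1:  nop
9. deliver 1→0:  <0:back v1 r>
10. deliver 0→1:  nop
11. propose(0,'w'):  nop
12. deliver 0→2:  nop
13. deliver 2→0:  nop
14. deliver 0→3:  nop
15. deliver 3→0:  nop
16. deliver 0→1:  nop
17. deliver 1→0:  nop
18. propose(0,'r'):  nop
19. deliver 0→2:  nop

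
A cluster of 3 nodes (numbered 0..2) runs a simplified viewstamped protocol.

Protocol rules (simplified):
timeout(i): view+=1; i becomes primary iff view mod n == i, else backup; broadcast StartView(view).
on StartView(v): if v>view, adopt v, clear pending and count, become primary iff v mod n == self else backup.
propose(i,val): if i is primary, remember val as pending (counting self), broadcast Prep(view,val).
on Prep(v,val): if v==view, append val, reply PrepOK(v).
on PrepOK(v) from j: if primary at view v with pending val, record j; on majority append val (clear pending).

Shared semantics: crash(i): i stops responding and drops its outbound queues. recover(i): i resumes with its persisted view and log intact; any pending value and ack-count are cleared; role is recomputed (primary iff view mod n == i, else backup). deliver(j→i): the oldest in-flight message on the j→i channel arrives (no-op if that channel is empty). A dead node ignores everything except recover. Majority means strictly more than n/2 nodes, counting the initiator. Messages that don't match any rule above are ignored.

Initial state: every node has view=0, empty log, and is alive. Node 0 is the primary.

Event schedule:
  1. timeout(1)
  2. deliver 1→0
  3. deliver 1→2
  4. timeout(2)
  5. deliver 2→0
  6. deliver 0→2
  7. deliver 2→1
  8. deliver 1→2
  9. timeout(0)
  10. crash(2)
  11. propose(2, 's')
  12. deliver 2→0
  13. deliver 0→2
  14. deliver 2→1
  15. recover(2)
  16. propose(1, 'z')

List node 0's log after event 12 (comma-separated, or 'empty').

empty

after 1 — timeout(1): n1:prim/v1/[-]
after 2 — deliver 1→0: n0:back/v1/[-]
after 3 — deliver 1→2: n2:back/v1/[-]
after 4 — timeout(2): n2:prim/v2/[-]
after 5 — deliver 2→0: n0:back/v2/[-]
after 6 — deliver 0→2: ·
after 7 — deliver 2→1: n1:back/v2/[-]
after 8 — deliver 1→2: ·
after 9 — timeout(0): n0:prim/v3/[-]
after 10 — crash(2): n2:✗prim/v2/[-]
after 11 — propose(2,'s'): ·
after 12 — deliver 2→0: ·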